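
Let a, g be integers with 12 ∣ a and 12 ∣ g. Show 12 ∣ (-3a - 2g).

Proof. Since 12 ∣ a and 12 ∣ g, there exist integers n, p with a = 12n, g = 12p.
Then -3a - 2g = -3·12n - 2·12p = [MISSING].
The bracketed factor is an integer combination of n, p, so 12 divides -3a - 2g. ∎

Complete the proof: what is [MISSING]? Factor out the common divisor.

Pull the common 12 out of every term: -3·12n - 2·12p = 12(-3n - 2p).
-3n - 2p is an integer, which exhibits the divisibility.

12(-3n - 2p)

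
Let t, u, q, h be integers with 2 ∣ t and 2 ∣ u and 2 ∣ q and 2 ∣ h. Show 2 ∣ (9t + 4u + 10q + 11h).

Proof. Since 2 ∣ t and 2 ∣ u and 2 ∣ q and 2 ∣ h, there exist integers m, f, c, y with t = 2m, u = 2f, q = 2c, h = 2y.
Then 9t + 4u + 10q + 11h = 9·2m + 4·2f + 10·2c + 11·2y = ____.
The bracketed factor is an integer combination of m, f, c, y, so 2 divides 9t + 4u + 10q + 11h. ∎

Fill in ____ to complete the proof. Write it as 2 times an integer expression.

Each term has a factor of 2: 9·2m + 4·2f + 10·2c + 11·2y = 2·(10c + 4f + 9m + 11y).
Since 10c + 4f + 9m + 11y is an integer, 2 ∣ (9t + 4u + 10q + 11h).

2(10c + 4f + 9m + 11y)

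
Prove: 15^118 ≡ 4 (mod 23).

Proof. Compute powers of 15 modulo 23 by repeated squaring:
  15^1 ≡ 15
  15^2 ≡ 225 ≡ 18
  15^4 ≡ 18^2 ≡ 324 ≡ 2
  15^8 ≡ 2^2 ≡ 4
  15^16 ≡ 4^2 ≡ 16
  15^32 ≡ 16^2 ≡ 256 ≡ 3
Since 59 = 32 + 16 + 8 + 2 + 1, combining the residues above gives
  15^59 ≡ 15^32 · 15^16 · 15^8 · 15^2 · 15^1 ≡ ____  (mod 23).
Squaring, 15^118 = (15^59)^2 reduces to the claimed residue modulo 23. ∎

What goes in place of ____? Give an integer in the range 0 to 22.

21

15^32 · 15^16 · 15^8 · 15^2 · 15^1 ≡ 3 · 16 · 4 · 18 · 15 = 51840.
51840 mod 23 = 21, so 15^59 ≡ 21 (mod 23).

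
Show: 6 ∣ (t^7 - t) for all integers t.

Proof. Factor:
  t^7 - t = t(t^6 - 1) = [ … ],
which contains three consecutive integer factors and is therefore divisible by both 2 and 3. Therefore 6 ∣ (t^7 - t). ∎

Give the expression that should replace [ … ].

t^6 - 1 = (t^2 - 1)(t^4 + t^2 + 1), and t^2 - 1 = (t-1)(t+1).
So t(t^6 - 1) = (t - 1)t(t + 1)(t^4 + t^2 + 1).

(t - 1)t(t + 1)(t^4 + t^2 + 1)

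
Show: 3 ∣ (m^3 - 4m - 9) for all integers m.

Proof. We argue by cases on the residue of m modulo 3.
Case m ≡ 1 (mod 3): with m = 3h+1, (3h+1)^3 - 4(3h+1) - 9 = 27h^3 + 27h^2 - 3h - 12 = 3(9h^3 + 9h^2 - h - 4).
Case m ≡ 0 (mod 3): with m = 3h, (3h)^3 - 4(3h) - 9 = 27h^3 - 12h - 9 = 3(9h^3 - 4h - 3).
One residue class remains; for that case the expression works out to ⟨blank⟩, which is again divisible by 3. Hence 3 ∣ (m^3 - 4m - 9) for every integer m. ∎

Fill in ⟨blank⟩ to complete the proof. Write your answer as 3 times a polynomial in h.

The residues treated are {1, 0}, so the missing case is m ≡ 2 (mod 3); write m = 3h+2.
Then (3h+2)^3 - 4(3h+2) - 9 = 27h^3 + 54h^2 + 24h - 9 = 3(9h^3 + 18h^2 + 8h - 3).

3(9h^3 + 18h^2 + 8h - 3)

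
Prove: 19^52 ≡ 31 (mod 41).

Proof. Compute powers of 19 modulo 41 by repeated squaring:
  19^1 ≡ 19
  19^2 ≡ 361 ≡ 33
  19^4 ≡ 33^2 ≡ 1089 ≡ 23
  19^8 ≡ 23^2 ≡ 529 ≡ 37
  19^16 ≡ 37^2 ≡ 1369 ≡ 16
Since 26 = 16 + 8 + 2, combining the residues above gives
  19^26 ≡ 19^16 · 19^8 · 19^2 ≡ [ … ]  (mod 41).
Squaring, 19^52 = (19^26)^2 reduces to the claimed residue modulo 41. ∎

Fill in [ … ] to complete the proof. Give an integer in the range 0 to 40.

19^16 · 19^8 · 19^2 ≡ 16 · 37 · 33 = 19536.
19536 mod 41 = 20, so 19^26 ≡ 20 (mod 41).

20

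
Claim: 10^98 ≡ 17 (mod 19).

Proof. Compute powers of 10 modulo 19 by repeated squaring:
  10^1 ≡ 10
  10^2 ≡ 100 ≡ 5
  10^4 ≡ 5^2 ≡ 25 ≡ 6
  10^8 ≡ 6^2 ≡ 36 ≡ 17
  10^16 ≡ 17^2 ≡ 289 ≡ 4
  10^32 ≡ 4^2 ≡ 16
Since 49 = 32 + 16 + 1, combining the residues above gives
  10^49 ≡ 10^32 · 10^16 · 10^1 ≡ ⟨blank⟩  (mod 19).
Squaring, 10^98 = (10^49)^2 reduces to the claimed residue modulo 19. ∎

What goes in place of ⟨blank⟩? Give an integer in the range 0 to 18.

Multiply the listed residues: 16 · 4 · 10 = 64 → 640.
Reducing modulo 19: 640 = 33·19 + 13, so 10^49 ≡ 13.

13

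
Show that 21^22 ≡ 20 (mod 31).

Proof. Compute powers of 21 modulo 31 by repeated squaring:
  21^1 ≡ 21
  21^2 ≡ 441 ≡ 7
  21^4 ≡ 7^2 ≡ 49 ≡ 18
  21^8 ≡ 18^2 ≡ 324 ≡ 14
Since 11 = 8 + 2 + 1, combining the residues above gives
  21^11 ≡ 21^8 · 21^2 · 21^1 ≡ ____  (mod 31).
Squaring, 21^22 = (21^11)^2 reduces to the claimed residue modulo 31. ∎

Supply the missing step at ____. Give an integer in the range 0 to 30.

12

21^8 · 21^2 · 21^1 ≡ 14 · 7 · 21 = 2058.
2058 mod 31 = 12, so 21^11 ≡ 12 (mod 31).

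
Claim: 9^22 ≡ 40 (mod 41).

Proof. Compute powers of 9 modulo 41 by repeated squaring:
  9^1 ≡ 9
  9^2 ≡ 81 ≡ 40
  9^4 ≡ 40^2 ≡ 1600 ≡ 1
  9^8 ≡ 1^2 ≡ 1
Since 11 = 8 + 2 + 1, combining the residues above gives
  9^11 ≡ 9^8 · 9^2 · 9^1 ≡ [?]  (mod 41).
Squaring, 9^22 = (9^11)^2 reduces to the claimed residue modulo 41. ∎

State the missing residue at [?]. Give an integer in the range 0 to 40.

32

Multiply the listed residues: 1 · 40 · 9 = 40 → 360.
Reducing modulo 41: 360 = 8·41 + 32, so 9^11 ≡ 32.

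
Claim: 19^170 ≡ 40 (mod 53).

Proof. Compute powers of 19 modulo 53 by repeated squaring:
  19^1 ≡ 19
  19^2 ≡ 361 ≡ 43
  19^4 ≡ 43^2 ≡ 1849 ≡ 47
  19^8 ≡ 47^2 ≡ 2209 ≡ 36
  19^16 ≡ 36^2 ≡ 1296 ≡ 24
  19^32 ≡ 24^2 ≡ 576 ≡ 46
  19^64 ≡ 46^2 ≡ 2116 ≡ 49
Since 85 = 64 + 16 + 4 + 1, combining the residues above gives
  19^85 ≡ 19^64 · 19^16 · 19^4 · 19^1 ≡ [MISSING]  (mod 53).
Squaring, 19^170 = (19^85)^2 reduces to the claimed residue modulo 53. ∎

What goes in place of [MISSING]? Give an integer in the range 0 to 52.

26

19^64 · 19^16 · 19^4 · 19^1 ≡ 49 · 24 · 47 · 19 = 1050168.
1050168 mod 53 = 26, so 19^85 ≡ 26 (mod 53).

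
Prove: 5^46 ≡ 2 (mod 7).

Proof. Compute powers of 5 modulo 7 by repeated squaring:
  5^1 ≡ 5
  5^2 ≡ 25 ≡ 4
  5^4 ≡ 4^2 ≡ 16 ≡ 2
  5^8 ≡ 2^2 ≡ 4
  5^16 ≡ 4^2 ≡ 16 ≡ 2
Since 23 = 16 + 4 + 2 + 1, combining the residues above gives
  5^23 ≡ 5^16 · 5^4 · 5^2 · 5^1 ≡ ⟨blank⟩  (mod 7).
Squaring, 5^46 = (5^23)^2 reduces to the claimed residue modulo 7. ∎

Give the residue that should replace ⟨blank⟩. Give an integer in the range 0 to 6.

Multiply the listed residues: 2 · 2 · 4 · 5 = 4 → 16 → 80.
Reducing modulo 7: 80 = 11·7 + 3, so 5^23 ≡ 3.

3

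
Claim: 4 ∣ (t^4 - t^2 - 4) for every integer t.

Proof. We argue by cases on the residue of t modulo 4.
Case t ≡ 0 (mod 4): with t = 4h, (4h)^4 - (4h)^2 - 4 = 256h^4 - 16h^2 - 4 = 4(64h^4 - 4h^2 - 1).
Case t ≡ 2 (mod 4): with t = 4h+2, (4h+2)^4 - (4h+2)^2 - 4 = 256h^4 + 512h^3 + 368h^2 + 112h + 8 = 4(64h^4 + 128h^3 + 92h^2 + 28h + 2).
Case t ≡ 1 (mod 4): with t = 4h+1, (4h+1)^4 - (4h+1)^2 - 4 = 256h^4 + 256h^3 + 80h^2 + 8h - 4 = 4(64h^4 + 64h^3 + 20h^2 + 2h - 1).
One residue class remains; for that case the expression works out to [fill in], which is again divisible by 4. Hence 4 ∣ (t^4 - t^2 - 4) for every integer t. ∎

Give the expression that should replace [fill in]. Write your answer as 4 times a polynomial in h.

4(64h^4 + 192h^3 + 212h^2 + 102h + 17)

The residues treated are {0, 2, 1}, so the missing case is t ≡ 3 (mod 4); write t = 4h+3.
Then (4h+3)^4 - (4h+3)^2 - 4 = 256h^4 + 768h^3 + 848h^2 + 408h + 68 = 4(64h^4 + 192h^3 + 212h^2 + 102h + 17).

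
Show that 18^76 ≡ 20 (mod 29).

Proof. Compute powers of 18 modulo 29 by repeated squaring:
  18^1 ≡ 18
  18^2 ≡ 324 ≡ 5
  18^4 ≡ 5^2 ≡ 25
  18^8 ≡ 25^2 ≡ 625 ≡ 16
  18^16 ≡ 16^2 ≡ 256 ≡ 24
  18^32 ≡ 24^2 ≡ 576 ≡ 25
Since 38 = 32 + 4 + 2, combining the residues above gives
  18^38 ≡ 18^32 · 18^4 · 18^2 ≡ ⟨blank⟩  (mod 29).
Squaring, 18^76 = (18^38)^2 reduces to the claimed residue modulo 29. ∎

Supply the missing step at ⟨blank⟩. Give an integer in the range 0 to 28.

22

Multiply the listed residues: 25 · 25 · 5 = 625 → 3125.
Reducing modulo 29: 3125 = 107·29 + 22, so 18^38 ≡ 22.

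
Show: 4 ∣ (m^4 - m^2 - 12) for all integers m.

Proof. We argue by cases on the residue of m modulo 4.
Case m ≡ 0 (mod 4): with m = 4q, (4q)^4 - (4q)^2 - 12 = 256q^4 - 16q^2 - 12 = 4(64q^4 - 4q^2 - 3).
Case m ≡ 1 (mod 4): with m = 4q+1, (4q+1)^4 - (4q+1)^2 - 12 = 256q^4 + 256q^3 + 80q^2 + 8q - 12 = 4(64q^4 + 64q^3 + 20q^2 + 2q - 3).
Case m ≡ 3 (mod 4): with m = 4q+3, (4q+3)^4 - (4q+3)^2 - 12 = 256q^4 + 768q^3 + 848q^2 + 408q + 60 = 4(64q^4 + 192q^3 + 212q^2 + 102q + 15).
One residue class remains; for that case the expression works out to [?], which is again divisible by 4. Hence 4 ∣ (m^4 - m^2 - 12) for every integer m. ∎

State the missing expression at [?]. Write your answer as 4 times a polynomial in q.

Only m ≡ 2 (mod 4) is unaccounted for. Put m = 4q+2:
(4q+2)^4 - (4q+2)^2 - 12 expands to 256q^4 + 512q^3 + 368q^2 + 112q,
and factoring out 4 leaves 4(64q^4 + 128q^3 + 92q^2 + 28q).

4(64q^4 + 128q^3 + 92q^2 + 28q)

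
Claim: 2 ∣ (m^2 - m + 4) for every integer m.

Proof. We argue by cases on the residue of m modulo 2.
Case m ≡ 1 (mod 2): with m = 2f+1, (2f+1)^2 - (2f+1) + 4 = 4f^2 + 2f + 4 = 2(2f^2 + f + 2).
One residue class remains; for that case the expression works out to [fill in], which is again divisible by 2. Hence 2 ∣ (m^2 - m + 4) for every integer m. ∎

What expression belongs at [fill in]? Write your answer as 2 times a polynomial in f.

Only m ≡ 0 (mod 2) is unaccounted for. Put m = 2f:
(2f)^2 - (2f) + 4 expands to 4f^2 - 2f + 4,
and factoring out 2 leaves 2(2f^2 - f + 2).

2(2f^2 - f + 2)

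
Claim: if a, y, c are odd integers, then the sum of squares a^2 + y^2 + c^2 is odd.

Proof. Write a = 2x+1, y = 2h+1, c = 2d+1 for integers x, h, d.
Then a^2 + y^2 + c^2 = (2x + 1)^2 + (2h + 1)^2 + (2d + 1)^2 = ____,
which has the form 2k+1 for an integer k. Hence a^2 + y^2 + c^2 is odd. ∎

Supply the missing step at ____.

2(2d^2 + 2d + 2h^2 + 2h + 2x^2 + 2x + 1) + 1

(2x + 1)^2 + (2h + 1)^2 + (2d + 1)^2 = 4d^2 + 4d + 4h^2 + 4h + 4x^2 + 4x + 3
= 2(2d^2 + 2d + 2h^2 + 2h + 2x^2 + 2x + 1) + 1.
Since 2d^2 + 2d + 2h^2 + 2h + 2x^2 + 2x + 1 is an integer, the sum of squares is of the form 2k+1 for an integer k.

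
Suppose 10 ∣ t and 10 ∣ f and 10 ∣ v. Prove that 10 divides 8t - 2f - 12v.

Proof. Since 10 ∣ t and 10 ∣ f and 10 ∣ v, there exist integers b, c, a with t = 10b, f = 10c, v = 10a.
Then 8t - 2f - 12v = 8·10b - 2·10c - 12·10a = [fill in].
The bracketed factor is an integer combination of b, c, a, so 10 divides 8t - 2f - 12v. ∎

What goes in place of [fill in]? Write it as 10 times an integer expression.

10(-12a + 8b - 2c)

Each term has a factor of 10: 8·10b - 2·10c - 12·10a = 10·(-12a + 8b - 2c).
Since -12a + 8b - 2c is an integer, 10 ∣ (8t - 2f - 12v).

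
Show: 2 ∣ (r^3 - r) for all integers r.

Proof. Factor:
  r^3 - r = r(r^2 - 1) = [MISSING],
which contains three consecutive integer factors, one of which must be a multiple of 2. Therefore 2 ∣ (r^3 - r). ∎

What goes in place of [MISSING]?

r(r^2 - 1) = r(r - 1)(r + 1) = (r - 1)r(r + 1).
These three factors are consecutive integers, so their product is divisible by 2.

(r - 1)r(r + 1)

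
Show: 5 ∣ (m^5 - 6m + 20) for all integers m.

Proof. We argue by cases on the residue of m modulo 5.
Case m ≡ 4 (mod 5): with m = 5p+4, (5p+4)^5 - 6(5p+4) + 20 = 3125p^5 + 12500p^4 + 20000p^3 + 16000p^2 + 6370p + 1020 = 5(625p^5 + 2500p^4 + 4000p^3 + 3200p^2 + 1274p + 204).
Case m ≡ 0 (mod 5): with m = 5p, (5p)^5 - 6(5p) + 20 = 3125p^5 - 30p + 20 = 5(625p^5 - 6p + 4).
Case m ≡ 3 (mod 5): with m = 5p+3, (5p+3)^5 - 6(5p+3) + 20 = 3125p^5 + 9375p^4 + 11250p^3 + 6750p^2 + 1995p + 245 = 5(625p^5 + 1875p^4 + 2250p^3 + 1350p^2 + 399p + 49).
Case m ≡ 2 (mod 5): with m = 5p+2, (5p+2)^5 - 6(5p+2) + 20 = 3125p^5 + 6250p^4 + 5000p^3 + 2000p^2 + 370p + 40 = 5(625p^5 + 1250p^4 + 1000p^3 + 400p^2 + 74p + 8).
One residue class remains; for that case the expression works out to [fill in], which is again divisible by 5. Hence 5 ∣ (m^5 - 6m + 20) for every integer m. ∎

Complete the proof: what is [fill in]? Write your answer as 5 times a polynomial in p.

5(625p^5 + 625p^4 + 250p^3 + 50p^2 - p + 3)

Only m ≡ 1 (mod 5) is unaccounted for. Put m = 5p+1:
(5p+1)^5 - 6(5p+1) + 20 expands to 3125p^5 + 3125p^4 + 1250p^3 + 250p^2 - 5p + 15,
and factoring out 5 leaves 5(625p^5 + 625p^4 + 250p^3 + 50p^2 - p + 3).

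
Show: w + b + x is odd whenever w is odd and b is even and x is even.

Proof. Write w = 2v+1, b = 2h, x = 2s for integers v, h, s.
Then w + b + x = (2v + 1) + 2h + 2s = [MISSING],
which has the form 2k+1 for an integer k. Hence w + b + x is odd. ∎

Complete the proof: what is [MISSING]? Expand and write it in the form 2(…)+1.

2(h + s + v) + 1

Expanding: (2v + 1) + 2h + 2s = 2h + 2s + 2v + 1.
Every term except the constant is even, so this is 2(h + s + v) + 1,
and h + s + v ∈ ℤ gives the required form.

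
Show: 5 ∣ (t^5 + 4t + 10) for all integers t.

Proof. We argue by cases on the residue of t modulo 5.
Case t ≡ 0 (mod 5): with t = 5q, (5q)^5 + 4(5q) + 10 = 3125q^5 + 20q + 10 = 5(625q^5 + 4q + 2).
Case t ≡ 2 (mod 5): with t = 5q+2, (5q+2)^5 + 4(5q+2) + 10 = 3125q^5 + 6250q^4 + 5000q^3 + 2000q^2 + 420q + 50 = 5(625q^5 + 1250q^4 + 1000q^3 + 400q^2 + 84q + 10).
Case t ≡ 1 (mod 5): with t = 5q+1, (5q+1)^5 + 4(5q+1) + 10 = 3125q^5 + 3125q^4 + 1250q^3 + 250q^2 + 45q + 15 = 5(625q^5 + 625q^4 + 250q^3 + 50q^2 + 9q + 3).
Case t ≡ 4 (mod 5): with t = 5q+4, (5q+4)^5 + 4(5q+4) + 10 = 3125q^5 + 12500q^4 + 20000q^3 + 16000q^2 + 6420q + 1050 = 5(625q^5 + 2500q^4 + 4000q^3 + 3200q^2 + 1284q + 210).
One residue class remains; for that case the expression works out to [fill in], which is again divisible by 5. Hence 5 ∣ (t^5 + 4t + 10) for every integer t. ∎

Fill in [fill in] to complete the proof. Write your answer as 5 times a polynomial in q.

The residues treated are {0, 2, 1, 4}, so the missing case is t ≡ 3 (mod 5); write t = 5q+3.
Then (5q+3)^5 + 4(5q+3) + 10 = 3125q^5 + 9375q^4 + 11250q^3 + 6750q^2 + 2045q + 265 = 5(625q^5 + 1875q^4 + 2250q^3 + 1350q^2 + 409q + 53).

5(625q^5 + 1875q^4 + 2250q^3 + 1350q^2 + 409q + 53)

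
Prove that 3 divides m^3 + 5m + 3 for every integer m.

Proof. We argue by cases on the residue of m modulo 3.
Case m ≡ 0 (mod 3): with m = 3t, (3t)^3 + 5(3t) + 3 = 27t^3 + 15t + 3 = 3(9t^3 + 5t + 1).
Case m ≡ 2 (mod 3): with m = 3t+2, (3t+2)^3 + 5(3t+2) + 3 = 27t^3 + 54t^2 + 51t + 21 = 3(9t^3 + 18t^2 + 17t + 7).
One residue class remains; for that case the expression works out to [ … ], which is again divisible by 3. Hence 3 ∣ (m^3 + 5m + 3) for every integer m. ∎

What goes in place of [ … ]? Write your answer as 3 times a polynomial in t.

Only m ≡ 1 (mod 3) is unaccounted for. Put m = 3t+1:
(3t+1)^3 + 5(3t+1) + 3 expands to 27t^3 + 27t^2 + 24t + 9,
and factoring out 3 leaves 3(9t^3 + 9t^2 + 8t + 3).

3(9t^3 + 9t^2 + 8t + 3)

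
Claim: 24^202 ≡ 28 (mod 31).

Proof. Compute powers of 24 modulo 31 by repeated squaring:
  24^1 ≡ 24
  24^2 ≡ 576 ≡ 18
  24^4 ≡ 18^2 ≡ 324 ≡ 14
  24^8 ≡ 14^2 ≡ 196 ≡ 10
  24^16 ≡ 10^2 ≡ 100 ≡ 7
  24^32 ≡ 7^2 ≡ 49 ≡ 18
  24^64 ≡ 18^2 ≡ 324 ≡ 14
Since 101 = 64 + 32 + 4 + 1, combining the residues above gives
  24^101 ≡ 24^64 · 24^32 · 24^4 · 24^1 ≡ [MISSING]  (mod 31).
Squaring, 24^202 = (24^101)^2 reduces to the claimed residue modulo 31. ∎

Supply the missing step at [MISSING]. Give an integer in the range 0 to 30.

11

Multiply the listed residues: 14 · 18 · 14 · 24 = 252 → 3528 → 84672.
Reducing modulo 31: 84672 = 2731·31 + 11, so 24^101 ≡ 11.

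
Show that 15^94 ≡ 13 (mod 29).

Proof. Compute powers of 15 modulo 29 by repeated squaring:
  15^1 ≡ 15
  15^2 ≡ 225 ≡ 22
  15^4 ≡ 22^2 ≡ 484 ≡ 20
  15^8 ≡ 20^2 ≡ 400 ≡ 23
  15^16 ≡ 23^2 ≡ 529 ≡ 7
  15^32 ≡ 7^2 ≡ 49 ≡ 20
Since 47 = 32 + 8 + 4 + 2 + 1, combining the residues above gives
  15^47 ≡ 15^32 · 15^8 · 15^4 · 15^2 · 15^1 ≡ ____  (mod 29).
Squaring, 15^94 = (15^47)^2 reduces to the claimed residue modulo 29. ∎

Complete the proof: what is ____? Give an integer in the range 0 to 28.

19

15^32 · 15^8 · 15^4 · 15^2 · 15^1 ≡ 20 · 23 · 20 · 22 · 15 = 3036000.
3036000 mod 29 = 19, so 15^47 ≡ 19 (mod 29).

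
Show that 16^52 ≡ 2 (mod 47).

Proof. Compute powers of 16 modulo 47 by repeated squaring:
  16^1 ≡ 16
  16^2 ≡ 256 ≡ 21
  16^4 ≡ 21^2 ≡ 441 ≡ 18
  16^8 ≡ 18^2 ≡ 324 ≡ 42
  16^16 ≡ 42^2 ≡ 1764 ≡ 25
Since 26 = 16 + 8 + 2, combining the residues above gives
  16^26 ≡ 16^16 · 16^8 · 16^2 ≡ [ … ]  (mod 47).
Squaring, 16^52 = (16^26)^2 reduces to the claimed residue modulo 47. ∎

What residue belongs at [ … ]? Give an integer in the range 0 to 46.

7

16^16 · 16^8 · 16^2 ≡ 25 · 42 · 21 = 22050.
22050 mod 47 = 7, so 16^26 ≡ 7 (mod 47).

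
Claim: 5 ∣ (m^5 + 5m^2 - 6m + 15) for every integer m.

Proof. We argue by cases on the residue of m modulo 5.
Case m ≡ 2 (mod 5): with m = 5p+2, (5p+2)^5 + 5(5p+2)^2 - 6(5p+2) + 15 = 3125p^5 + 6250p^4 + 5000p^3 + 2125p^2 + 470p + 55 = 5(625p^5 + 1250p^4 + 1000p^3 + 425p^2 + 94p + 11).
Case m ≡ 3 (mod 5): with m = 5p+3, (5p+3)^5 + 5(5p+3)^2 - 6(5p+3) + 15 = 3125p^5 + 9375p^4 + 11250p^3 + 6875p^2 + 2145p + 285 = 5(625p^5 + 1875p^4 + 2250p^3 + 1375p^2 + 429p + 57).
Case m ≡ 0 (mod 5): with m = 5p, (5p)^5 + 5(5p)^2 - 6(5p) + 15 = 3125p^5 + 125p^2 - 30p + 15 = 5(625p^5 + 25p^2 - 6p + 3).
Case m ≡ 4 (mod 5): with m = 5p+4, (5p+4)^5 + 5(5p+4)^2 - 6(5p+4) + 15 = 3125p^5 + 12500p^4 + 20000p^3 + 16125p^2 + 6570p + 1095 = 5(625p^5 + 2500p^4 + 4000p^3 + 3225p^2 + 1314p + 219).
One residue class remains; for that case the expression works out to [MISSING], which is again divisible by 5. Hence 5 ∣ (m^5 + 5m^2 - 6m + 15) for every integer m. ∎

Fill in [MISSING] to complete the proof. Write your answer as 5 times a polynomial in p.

Only m ≡ 1 (mod 5) is unaccounted for. Put m = 5p+1:
(5p+1)^5 + 5(5p+1)^2 - 6(5p+1) + 15 expands to 3125p^5 + 3125p^4 + 1250p^3 + 375p^2 + 45p + 15,
and factoring out 5 leaves 5(625p^5 + 625p^4 + 250p^3 + 75p^2 + 9p + 3).

5(625p^5 + 625p^4 + 250p^3 + 75p^2 + 9p + 3)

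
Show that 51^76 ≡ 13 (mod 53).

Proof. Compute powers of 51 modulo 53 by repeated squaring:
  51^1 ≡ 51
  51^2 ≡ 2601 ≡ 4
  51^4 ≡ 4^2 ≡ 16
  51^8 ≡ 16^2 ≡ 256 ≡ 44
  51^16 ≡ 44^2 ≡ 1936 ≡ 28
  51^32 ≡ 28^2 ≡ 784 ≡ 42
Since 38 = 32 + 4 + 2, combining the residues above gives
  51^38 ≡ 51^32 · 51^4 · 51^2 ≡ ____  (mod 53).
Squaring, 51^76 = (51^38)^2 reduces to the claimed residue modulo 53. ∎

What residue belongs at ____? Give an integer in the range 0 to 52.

Multiply the listed residues: 42 · 16 · 4 = 672 → 2688.
Reducing modulo 53: 2688 = 50·53 + 38, so 51^38 ≡ 38.

38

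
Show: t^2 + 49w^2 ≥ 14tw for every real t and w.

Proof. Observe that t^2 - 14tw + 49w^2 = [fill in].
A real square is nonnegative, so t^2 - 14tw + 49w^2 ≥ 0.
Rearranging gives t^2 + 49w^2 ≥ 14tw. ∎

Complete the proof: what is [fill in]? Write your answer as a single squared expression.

(t - 7w)^2

The leading and trailing coefficients are 1^2 and 7^2, and 14 = 2·1·7, so the trinomial is (t - 7w)^2.
Hence t^2 - 14tw + 49w^2 ≥ 0.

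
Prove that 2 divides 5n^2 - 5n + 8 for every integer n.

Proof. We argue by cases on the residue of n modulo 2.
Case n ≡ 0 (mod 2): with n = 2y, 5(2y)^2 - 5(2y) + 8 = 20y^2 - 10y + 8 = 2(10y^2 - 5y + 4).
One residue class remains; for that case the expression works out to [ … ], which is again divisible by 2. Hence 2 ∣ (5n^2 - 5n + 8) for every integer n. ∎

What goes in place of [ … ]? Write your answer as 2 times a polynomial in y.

2(10y^2 + 5y + 4)

Only n ≡ 1 (mod 2) is unaccounted for. Put n = 2y+1:
5(2y+1)^2 - 5(2y+1) + 8 expands to 20y^2 + 10y + 8,
and factoring out 2 leaves 2(10y^2 + 5y + 4).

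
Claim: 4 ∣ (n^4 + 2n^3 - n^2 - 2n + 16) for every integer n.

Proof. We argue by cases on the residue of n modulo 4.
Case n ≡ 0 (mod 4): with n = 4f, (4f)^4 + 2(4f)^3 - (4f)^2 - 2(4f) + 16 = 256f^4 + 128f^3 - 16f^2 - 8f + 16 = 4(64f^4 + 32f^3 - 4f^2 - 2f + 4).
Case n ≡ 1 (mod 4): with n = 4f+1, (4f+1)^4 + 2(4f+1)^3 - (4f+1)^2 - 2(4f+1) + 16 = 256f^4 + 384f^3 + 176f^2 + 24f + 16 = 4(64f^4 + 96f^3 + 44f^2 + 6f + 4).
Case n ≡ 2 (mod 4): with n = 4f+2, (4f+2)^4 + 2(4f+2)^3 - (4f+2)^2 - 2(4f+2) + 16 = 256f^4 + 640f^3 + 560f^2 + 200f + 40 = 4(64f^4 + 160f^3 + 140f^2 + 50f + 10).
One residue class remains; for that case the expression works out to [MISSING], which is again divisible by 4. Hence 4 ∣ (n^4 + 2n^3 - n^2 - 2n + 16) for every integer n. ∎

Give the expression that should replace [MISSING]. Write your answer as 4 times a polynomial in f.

4(64f^4 + 224f^3 + 284f^2 + 154f + 34)

Only n ≡ 3 (mod 4) is unaccounted for. Put n = 4f+3:
(4f+3)^4 + 2(4f+3)^3 - (4f+3)^2 - 2(4f+3) + 16 expands to 256f^4 + 896f^3 + 1136f^2 + 616f + 136,
and factoring out 4 leaves 4(64f^4 + 224f^3 + 284f^2 + 154f + 34).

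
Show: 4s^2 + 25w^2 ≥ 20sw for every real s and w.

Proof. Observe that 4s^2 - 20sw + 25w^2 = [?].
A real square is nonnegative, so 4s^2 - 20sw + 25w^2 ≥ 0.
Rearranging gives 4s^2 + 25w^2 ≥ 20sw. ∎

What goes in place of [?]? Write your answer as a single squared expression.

The leading and trailing coefficients are 2^2 and 5^2, and 20 = 2·2·5, so the trinomial is (2s - 5w)^2.
Hence 4s^2 - 20sw + 25w^2 ≥ 0.

(2s - 5w)^2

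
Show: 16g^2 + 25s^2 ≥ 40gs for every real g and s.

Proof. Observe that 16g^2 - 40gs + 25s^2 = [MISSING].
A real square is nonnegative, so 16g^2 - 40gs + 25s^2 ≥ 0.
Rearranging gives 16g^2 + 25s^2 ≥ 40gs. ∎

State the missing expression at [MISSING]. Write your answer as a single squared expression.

The leading and trailing coefficients are 4^2 and 5^2, and 40 = 2·4·5, so the trinomial is (4g - 5s)^2.
Hence 16g^2 - 40gs + 25s^2 ≥ 0.

(4g - 5s)^2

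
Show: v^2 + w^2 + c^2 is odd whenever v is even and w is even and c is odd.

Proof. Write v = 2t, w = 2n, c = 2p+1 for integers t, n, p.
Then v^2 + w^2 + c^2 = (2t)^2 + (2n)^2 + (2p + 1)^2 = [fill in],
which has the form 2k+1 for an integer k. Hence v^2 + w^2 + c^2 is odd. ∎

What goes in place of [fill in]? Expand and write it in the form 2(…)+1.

2(2n^2 + 2p^2 + 2p + 2t^2) + 1

(2t)^2 + (2n)^2 + (2p + 1)^2 = 4n^2 + 4p^2 + 4p + 4t^2 + 1
= 2(2n^2 + 2p^2 + 2p + 2t^2) + 1.
Since 2n^2 + 2p^2 + 2p + 2t^2 is an integer, the sum of squares is of the form 2k+1 for an integer k.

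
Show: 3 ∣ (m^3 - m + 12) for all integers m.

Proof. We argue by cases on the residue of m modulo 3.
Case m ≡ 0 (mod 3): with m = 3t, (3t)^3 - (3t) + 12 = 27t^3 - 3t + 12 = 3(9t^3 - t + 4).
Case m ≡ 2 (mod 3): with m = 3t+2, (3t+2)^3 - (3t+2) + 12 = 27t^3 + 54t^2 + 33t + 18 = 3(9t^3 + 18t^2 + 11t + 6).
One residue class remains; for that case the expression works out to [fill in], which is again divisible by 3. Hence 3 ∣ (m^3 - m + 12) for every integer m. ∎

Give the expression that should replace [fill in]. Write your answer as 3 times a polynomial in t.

3(9t^3 + 9t^2 + 2t + 4)

The residues treated are {0, 2}, so the missing case is m ≡ 1 (mod 3); write m = 3t+1.
Then (3t+1)^3 - (3t+1) + 12 = 27t^3 + 27t^2 + 6t + 12 = 3(9t^3 + 9t^2 + 2t + 4).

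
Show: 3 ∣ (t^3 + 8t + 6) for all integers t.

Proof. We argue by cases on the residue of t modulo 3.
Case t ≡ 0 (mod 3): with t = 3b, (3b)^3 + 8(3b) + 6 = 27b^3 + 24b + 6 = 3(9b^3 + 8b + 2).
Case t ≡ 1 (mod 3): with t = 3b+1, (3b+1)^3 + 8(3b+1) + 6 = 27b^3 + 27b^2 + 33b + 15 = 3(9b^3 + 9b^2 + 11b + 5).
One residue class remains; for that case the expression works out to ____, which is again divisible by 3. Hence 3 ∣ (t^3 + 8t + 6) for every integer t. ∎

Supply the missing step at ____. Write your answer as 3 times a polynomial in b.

Only t ≡ 2 (mod 3) is unaccounted for. Put t = 3b+2:
(3b+2)^3 + 8(3b+2) + 6 expands to 27b^3 + 54b^2 + 60b + 30,
and factoring out 3 leaves 3(9b^3 + 18b^2 + 20b + 10).

3(9b^3 + 18b^2 + 20b + 10)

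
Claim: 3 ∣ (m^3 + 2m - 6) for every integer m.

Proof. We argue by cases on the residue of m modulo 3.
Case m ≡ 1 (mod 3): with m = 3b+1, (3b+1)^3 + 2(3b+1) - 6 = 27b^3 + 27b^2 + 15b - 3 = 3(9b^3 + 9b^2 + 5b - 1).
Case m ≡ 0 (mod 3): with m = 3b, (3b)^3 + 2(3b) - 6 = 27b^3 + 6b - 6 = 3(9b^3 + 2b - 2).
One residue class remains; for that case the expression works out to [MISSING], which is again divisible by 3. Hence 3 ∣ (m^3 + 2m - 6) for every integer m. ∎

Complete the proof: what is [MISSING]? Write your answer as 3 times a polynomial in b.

3(9b^3 + 18b^2 + 14b + 2)

The residues treated are {1, 0}, so the missing case is m ≡ 2 (mod 3); write m = 3b+2.
Then (3b+2)^3 + 2(3b+2) - 6 = 27b^3 + 54b^2 + 42b + 6 = 3(9b^3 + 18b^2 + 14b + 2).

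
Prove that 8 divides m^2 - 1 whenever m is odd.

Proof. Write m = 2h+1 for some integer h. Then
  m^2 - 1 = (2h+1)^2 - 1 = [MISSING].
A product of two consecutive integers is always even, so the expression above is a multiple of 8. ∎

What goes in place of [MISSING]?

(2h+1)^2 - 1 = 4h^2 + 4h + 1 - 1 = 4h^2 + 4h = 4h(h+1).
Since h and h+1 are consecutive, h(h+1) is even, and 4·(even) is a multiple of 8.

4h(h + 1)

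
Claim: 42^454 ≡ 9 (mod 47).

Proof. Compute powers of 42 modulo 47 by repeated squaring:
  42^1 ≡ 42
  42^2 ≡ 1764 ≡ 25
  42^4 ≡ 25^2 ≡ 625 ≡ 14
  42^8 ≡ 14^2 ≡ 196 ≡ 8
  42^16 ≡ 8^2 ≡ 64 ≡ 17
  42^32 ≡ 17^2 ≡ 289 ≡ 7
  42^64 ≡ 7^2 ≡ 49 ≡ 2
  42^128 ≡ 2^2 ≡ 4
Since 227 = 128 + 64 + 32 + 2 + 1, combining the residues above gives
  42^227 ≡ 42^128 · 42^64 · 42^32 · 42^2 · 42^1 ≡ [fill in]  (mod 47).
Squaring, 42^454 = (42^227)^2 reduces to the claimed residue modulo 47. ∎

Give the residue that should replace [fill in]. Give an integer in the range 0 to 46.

42^128 · 42^64 · 42^32 · 42^2 · 42^1 ≡ 4 · 2 · 7 · 25 · 42 = 58800.
58800 mod 47 = 3, so 42^227 ≡ 3 (mod 47).

3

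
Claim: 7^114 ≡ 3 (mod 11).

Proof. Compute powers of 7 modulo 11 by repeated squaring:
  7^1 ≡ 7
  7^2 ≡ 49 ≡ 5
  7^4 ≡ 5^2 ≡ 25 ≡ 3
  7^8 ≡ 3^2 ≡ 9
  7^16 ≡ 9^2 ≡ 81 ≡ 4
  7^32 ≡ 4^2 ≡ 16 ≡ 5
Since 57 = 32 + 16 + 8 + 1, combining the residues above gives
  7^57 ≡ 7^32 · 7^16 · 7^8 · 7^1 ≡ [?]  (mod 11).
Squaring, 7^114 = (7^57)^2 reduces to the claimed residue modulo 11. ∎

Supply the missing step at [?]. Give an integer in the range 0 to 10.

6

7^32 · 7^16 · 7^8 · 7^1 ≡ 5 · 4 · 9 · 7 = 1260.
1260 mod 11 = 6, so 7^57 ≡ 6 (mod 11).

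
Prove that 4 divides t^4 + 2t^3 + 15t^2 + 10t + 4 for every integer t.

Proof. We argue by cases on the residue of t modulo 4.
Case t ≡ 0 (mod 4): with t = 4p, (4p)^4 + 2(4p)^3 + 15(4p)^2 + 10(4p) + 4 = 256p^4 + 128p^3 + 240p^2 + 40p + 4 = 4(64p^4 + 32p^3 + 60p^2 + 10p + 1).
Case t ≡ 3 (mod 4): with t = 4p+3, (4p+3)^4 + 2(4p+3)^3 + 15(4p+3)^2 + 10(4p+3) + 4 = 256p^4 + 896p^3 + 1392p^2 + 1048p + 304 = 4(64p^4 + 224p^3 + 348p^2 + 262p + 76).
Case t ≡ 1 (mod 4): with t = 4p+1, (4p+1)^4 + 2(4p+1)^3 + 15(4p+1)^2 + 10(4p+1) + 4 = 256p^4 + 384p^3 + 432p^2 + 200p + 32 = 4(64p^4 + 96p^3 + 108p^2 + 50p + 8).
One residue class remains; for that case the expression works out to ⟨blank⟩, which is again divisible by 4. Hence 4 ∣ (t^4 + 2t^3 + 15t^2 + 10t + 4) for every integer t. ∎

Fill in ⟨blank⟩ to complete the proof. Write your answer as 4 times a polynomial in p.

4(64p^4 + 160p^3 + 204p^2 + 126p + 29)

Only t ≡ 2 (mod 4) is unaccounted for. Put t = 4p+2:
(4p+2)^4 + 2(4p+2)^3 + 15(4p+2)^2 + 10(4p+2) + 4 expands to 256p^4 + 640p^3 + 816p^2 + 504p + 116,
and factoring out 4 leaves 4(64p^4 + 160p^3 + 204p^2 + 126p + 29).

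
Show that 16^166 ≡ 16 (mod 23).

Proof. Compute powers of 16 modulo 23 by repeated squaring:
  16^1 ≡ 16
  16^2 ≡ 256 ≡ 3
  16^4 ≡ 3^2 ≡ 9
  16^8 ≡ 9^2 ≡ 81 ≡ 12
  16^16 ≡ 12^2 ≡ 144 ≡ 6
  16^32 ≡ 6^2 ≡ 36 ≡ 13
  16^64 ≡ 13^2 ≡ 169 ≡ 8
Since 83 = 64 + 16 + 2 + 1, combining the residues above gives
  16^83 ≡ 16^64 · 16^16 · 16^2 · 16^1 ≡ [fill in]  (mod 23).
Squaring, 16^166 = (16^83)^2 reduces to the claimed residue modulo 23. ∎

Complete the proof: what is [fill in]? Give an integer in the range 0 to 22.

16^64 · 16^16 · 16^2 · 16^1 ≡ 8 · 6 · 3 · 16 = 2304.
2304 mod 23 = 4, so 16^83 ≡ 4 (mod 23).

4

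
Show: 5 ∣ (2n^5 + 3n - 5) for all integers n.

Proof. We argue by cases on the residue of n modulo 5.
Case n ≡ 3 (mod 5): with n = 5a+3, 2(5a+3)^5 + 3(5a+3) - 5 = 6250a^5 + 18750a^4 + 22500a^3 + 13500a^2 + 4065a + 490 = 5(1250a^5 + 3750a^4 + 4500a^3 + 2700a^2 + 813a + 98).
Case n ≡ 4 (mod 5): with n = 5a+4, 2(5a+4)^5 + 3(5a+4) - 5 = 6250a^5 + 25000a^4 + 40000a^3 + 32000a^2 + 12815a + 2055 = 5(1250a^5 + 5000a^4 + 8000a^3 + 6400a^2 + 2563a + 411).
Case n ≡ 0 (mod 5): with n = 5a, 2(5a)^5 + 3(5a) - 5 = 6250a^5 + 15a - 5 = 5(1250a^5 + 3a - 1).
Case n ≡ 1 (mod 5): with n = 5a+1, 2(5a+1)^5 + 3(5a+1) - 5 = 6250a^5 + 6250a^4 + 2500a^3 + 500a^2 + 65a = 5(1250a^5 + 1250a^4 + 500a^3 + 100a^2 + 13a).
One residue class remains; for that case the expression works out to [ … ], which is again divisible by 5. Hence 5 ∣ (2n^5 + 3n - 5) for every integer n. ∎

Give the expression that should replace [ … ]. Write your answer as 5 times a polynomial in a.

5(1250a^5 + 2500a^4 + 2000a^3 + 800a^2 + 163a + 13)

The residues treated are {3, 4, 0, 1}, so the missing case is n ≡ 2 (mod 5); write n = 5a+2.
Then 2(5a+2)^5 + 3(5a+2) - 5 = 6250a^5 + 12500a^4 + 10000a^3 + 4000a^2 + 815a + 65 = 5(1250a^5 + 2500a^4 + 2000a^3 + 800a^2 + 163a + 13).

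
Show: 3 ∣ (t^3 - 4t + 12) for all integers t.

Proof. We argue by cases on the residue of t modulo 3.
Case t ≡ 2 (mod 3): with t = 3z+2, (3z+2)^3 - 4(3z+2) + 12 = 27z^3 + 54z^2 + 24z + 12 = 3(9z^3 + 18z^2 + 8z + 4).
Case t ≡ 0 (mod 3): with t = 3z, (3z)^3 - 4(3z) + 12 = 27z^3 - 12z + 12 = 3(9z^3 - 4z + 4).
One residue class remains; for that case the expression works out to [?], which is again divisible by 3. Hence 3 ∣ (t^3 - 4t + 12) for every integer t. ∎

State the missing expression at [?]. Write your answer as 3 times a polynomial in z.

3(9z^3 + 9z^2 - z + 3)

Only t ≡ 1 (mod 3) is unaccounted for. Put t = 3z+1:
(3z+1)^3 - 4(3z+1) + 12 expands to 27z^3 + 27z^2 - 3z + 9,
and factoring out 3 leaves 3(9z^3 + 9z^2 - z + 3).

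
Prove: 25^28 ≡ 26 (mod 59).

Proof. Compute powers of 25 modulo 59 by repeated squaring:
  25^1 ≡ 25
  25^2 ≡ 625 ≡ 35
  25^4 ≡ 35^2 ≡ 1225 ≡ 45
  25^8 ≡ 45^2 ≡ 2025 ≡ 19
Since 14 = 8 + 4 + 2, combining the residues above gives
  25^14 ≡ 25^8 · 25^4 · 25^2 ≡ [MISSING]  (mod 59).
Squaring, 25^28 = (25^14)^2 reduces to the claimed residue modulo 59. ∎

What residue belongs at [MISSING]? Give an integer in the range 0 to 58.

12

Multiply the listed residues: 19 · 45 · 35 = 855 → 29925.
Reducing modulo 59: 29925 = 507·59 + 12, so 25^14 ≡ 12.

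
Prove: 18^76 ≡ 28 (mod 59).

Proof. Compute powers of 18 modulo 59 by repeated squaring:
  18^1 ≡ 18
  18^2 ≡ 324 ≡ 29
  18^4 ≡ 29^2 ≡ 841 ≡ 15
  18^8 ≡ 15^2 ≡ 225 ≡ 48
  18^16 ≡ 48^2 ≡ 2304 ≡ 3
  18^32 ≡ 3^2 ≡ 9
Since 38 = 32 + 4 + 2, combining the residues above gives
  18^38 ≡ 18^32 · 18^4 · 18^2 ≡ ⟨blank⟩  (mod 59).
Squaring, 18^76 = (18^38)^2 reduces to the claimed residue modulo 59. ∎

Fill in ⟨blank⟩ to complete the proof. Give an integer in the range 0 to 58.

18^32 · 18^4 · 18^2 ≡ 9 · 15 · 29 = 3915.
3915 mod 59 = 21, so 18^38 ≡ 21 (mod 59).

21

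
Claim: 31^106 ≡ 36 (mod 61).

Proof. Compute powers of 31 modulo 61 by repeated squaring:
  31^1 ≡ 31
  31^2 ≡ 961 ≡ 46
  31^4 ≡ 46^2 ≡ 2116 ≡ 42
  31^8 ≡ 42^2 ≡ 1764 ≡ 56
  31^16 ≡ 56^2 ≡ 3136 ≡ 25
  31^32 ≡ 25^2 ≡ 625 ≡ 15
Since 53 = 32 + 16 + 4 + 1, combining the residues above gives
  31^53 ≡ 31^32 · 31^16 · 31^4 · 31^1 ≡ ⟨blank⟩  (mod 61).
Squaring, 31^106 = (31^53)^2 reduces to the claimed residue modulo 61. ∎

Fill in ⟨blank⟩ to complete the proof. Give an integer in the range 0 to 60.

Multiply the listed residues: 15 · 25 · 42 · 31 = 375 → 15750 → 488250.
Reducing modulo 61: 488250 = 8004·61 + 6, so 31^53 ≡ 6.

6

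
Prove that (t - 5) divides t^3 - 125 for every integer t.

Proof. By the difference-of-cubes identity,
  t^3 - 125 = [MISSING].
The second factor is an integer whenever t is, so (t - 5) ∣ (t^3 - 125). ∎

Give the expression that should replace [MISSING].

Polynomial division of t^3 - 125 by t - 5 leaves remainder 0 and quotient t^2 + 5t + 25.
Hence t^3 - 125 = (t - 5)(t^2 + 5t + 25).

(t - 5)(t^2 + 5t + 25)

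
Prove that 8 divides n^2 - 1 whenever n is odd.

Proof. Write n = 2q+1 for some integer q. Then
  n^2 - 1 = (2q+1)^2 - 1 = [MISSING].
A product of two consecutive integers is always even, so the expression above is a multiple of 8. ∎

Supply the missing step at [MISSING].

4q(q + 1)

(2q+1)^2 - 1 = 4q^2 + 4q + 1 - 1 = 4q^2 + 4q = 4q(q+1).
Since q and q+1 are consecutive, q(q+1) is even, and 4·(even) is a multiple of 8.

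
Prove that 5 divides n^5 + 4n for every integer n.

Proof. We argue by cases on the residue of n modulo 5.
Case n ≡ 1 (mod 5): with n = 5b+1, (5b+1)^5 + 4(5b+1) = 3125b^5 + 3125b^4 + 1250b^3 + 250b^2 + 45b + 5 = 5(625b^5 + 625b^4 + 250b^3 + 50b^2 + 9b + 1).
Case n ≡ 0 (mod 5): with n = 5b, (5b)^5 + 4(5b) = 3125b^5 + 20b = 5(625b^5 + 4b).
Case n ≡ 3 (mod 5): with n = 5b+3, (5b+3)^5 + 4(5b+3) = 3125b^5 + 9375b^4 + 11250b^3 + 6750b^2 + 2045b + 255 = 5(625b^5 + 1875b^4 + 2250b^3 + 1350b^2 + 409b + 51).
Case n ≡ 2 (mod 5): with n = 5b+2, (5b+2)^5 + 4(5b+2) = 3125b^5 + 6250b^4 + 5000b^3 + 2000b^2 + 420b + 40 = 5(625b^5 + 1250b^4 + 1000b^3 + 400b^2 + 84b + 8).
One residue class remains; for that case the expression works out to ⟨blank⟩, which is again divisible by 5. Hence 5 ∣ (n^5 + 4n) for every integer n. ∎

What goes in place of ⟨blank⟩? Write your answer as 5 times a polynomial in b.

5(625b^5 + 2500b^4 + 4000b^3 + 3200b^2 + 1284b + 208)

The residues treated are {1, 0, 3, 2}, so the missing case is n ≡ 4 (mod 5); write n = 5b+4.
Then (5b+4)^5 + 4(5b+4) = 3125b^5 + 12500b^4 + 20000b^3 + 16000b^2 + 6420b + 1040 = 5(625b^5 + 2500b^4 + 4000b^3 + 3200b^2 + 1284b + 208).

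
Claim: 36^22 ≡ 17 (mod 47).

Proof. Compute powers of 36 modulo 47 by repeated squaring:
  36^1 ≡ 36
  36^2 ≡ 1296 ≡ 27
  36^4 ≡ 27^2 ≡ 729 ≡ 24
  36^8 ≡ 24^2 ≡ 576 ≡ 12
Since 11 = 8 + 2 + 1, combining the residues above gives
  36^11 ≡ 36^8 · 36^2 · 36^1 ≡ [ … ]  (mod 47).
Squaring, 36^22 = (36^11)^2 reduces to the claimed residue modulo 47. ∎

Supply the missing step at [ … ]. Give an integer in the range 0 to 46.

Multiply the listed residues: 12 · 27 · 36 = 324 → 11664.
Reducing modulo 47: 11664 = 248·47 + 8, so 36^11 ≡ 8.

8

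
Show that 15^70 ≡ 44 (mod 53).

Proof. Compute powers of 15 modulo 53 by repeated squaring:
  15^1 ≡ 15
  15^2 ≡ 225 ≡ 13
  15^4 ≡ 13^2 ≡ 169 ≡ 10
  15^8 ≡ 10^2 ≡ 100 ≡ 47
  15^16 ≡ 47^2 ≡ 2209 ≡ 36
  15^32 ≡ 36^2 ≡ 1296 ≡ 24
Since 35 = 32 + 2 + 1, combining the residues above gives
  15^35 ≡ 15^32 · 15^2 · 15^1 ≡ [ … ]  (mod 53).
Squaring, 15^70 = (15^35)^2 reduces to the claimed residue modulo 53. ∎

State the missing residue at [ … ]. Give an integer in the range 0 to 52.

15^32 · 15^2 · 15^1 ≡ 24 · 13 · 15 = 4680.
4680 mod 53 = 16, so 15^35 ≡ 16 (mod 53).

16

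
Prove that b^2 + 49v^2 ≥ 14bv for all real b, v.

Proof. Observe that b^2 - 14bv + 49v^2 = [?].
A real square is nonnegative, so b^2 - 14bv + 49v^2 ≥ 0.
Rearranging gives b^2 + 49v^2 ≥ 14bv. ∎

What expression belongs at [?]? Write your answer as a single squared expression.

The leading and trailing coefficients are 1^2 and 7^2, and 14 = 2·1·7, so the trinomial is (b - 7v)^2.
Hence b^2 - 14bv + 49v^2 ≥ 0.

(b - 7v)^2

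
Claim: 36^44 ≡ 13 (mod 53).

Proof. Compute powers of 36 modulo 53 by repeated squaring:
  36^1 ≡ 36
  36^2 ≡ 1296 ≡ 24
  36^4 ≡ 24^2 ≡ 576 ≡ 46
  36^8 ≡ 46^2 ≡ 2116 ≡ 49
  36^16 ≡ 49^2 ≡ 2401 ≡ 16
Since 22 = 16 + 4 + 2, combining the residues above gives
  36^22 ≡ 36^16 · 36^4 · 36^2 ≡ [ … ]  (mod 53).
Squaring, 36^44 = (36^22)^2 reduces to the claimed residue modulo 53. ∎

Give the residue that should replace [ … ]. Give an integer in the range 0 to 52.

36^16 · 36^4 · 36^2 ≡ 16 · 46 · 24 = 17664.
17664 mod 53 = 15, so 36^22 ≡ 15 (mod 53).

15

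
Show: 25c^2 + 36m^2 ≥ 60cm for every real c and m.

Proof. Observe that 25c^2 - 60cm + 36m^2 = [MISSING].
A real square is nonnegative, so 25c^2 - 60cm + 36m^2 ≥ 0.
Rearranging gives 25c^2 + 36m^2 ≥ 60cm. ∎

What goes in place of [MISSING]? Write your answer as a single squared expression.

The leading and trailing coefficients are 5^2 and 6^2, and 60 = 2·5·6, so the trinomial is (5c - 6m)^2.
Hence 25c^2 - 60cm + 36m^2 ≥ 0.

(5c - 6m)^2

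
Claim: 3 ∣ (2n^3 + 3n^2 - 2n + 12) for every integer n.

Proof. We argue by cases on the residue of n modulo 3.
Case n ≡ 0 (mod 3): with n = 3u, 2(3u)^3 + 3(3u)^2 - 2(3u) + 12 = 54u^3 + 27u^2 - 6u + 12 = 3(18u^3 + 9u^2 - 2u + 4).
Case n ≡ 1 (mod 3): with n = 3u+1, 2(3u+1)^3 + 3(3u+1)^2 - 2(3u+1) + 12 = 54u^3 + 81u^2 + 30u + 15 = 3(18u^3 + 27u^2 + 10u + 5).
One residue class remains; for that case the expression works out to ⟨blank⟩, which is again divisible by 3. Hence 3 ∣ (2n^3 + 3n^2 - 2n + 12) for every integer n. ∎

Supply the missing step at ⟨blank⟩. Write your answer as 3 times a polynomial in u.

Only n ≡ 2 (mod 3) is unaccounted for. Put n = 3u+2:
2(3u+2)^3 + 3(3u+2)^2 - 2(3u+2) + 12 expands to 54u^3 + 135u^2 + 102u + 36,
and factoring out 3 leaves 3(18u^3 + 45u^2 + 34u + 12).

3(18u^3 + 45u^2 + 34u + 12)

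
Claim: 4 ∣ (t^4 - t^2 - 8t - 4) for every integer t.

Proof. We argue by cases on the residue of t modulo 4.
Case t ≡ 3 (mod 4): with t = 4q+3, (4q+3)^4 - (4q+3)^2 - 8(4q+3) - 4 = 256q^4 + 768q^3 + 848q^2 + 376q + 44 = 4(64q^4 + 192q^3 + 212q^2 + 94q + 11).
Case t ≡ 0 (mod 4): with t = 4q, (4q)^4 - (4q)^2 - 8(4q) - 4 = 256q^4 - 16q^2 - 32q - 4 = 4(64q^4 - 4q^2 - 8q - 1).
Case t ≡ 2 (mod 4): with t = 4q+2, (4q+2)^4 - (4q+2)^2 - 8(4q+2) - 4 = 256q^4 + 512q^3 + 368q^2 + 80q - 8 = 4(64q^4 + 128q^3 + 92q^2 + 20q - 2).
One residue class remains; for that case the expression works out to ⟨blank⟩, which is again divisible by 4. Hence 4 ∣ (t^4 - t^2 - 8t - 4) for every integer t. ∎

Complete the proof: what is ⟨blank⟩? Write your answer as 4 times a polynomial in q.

The residues treated are {3, 0, 2}, so the missing case is t ≡ 1 (mod 4); write t = 4q+1.
Then (4q+1)^4 - (4q+1)^2 - 8(4q+1) - 4 = 256q^4 + 256q^3 + 80q^2 - 24q - 12 = 4(64q^4 + 64q^3 + 20q^2 - 6q - 3).

4(64q^4 + 64q^3 + 20q^2 - 6q - 3)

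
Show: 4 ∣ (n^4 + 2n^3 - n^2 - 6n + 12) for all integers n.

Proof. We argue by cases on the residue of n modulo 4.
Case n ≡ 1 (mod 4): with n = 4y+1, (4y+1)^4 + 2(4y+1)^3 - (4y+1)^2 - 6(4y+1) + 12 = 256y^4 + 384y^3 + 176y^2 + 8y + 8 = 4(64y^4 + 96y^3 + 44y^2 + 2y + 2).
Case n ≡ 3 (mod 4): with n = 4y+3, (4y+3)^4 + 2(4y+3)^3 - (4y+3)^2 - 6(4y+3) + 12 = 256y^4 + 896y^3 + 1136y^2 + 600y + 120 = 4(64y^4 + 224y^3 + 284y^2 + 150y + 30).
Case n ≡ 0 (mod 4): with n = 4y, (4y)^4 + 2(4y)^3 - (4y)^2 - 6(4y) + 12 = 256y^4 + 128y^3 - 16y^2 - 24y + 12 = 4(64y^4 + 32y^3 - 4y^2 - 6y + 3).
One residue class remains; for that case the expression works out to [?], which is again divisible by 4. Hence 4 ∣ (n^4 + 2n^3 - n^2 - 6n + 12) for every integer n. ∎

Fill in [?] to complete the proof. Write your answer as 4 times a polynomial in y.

4(64y^4 + 160y^3 + 140y^2 + 46y + 7)

The residues treated are {1, 3, 0}, so the missing case is n ≡ 2 (mod 4); write n = 4y+2.
Then (4y+2)^4 + 2(4y+2)^3 - (4y+2)^2 - 6(4y+2) + 12 = 256y^4 + 640y^3 + 560y^2 + 184y + 28 = 4(64y^4 + 160y^3 + 140y^2 + 46y + 7).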